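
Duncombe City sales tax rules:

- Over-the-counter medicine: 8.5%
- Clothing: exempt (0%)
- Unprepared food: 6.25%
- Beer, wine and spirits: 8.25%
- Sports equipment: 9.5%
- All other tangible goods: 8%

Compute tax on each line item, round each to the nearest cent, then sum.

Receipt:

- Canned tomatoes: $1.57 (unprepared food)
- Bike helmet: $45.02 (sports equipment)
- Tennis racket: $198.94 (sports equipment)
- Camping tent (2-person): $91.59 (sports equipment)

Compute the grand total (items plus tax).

Canned tomatoes $1.57: unprepared food → 6.25% → $0.10
Bike helmet $45.02: sports equipment → 9.5% → $4.28
Tennis racket $198.94: sports equipment → 9.5% → $18.90
Camping tent (2-person) $91.59: sports equipment → 9.5% → $8.70
Subtotal = $337.12; tax = $31.98; total due = $369.10

$369.10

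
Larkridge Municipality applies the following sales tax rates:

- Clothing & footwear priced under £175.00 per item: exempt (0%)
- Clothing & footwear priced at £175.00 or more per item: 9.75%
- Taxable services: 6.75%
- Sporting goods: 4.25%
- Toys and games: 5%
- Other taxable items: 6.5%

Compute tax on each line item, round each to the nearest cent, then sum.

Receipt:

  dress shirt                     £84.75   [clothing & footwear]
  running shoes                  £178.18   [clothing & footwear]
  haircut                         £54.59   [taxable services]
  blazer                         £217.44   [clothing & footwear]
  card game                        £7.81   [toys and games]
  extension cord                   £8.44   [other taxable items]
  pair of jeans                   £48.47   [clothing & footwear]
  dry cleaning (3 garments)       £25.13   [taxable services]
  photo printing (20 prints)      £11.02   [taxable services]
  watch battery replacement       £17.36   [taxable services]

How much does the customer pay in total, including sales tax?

Dress shirt £84.75: clothing & footwear, under £175.00 → 0% → £0.00
Running shoes £178.18: clothing & footwear, £175.00 or more → 9.75% → £17.37
Haircut £54.59: taxable services → 6.75% → £3.68
Blazer £217.44: clothing & footwear, £175.00 or more → 9.75% → £21.20
Card game £7.81: toys and games → 5% → £0.39
Extension cord £8.44: other taxable items → 6.5% → £0.55
Pair of jeans £48.47: clothing & footwear, under £175.00 → 0% → £0.00
Dry cleaning (3 garments) £25.13: taxable services → 6.75% → £1.70
Photo printing (20 prints) £11.02: taxable services → 6.75% → £0.74
Watch battery replacement £17.36: taxable services → 6.75% → £1.17
Subtotal = £653.19; tax = £46.80; total due = £699.99

£699.99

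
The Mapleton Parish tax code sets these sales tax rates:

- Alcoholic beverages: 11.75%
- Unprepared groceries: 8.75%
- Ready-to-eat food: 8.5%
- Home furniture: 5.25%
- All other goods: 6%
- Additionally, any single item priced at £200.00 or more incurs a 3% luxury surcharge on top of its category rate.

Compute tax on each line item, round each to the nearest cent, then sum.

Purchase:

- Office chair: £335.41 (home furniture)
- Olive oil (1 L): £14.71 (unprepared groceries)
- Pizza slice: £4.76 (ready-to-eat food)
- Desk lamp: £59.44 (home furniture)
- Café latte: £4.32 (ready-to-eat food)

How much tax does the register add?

£32.85

Office chair £335.41: home furniture → 5.25% + 3% surcharge = 8.25% → £27.67
Olive oil (1 L) £14.71: unprepared groceries → 8.75% → £1.29
Pizza slice £4.76: ready-to-eat food → 8.5% → £0.40
Desk lamp £59.44: home furniture → 5.25% → £3.12
Café latte £4.32: ready-to-eat food → 8.5% → £0.37
Total tax = £27.67 + £1.29 + £0.40 + £3.12 + £0.37 = £32.85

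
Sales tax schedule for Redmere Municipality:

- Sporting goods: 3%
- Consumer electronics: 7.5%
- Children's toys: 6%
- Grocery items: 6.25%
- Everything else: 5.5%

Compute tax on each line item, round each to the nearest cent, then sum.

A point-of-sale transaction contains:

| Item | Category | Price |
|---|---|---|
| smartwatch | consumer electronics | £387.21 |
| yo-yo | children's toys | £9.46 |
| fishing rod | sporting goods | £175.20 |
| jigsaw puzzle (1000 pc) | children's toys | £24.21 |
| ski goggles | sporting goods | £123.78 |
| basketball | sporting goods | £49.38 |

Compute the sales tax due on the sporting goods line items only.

£10.45

Fishing rod £175.20: sporting goods → 3% → £5.26
Ski goggles £123.78: sporting goods → 3% → £3.71
Basketball £49.38: sporting goods → 3% → £1.48
Tax on sporting goods = £5.26 + £3.71 + £1.48 = £10.45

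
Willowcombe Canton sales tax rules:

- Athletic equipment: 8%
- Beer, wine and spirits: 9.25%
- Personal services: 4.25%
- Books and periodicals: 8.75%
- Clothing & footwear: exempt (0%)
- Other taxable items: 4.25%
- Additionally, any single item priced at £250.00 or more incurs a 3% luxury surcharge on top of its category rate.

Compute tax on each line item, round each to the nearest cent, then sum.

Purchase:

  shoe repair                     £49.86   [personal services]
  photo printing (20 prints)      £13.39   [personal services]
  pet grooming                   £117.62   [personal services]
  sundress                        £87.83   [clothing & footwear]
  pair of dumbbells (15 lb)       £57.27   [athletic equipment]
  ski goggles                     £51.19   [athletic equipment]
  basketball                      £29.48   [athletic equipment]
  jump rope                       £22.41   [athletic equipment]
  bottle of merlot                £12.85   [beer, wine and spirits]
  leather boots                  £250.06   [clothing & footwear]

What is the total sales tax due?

Shoe repair £49.86: personal services → 4.25% → £2.12
Photo printing (20 prints) £13.39: personal services → 4.25% → £0.57
Pet grooming £117.62: personal services → 4.25% → £5.00
Sundress £87.83: clothing & footwear → 0% → £0.00
Pair of dumbbells (15 lb) £57.27: athletic equipment → 8% → £4.58
Ski goggles £51.19: athletic equipment → 8% → £4.10
Basketball £29.48: athletic equipment → 8% → £2.36
Jump rope £22.41: athletic equipment → 8% → £1.79
Bottle of merlot £12.85: beer, wine and spirits → 9.25% → £1.19
Leather boots £250.06: clothing & footwear → 0% + 3% surcharge = 3% → £7.50
Total tax = £2.12 + £0.57 + £5.00 + £4.58 + £4.10 + £2.36 + £1.79 + £1.19 + £7.50 = £29.21

£29.21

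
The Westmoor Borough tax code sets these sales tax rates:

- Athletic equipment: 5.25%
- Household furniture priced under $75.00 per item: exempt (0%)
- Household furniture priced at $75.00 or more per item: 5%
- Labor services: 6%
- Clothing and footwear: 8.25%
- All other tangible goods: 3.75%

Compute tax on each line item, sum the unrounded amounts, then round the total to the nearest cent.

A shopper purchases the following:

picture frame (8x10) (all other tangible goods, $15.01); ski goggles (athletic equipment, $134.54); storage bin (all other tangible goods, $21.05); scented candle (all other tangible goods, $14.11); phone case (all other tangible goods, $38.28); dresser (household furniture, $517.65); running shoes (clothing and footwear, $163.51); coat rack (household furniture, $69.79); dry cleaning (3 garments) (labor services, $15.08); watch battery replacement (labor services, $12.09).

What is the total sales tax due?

$51.38

Picture frame (8x10) $15.01: all other tangible goods → 3.75% → $0.562875
Ski goggles $134.54: athletic equipment → 5.25% → $7.06335
Storage bin $21.05: all other tangible goods → 3.75% → $0.789375
Scented candle $14.11: all other tangible goods → 3.75% → $0.529125
Phone case $38.28: all other tangible goods → 3.75% → $1.4355
Dresser $517.65: household furniture, $75.00 or more → 5% → $25.8825
Running shoes $163.51: clothing and footwear → 8.25% → $13.489575
Coat rack $69.79: household furniture, under $75.00 → 0% → $0.00
Dry cleaning (3 garments) $15.08: labor services → 6% → $0.9048
Watch battery replacement $12.09: labor services → 6% → $0.7254
Unrounded tax sum = $51.3825 → $51.38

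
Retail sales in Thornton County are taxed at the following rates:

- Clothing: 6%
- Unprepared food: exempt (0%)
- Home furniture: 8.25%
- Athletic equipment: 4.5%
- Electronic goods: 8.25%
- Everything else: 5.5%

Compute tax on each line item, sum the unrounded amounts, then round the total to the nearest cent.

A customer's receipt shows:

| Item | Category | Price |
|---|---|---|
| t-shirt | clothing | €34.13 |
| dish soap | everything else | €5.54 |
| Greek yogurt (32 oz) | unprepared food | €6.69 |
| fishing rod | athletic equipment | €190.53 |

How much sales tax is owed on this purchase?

€10.93

T-shirt €34.13: clothing → 6% → €2.0478
Dish soap €5.54: everything else → 5.5% → €0.3047
Greek yogurt (32 oz) €6.69: unprepared food → 0% → €0.00
Fishing rod €190.53: athletic equipment → 4.5% → €8.57385
Unrounded tax sum = €10.92635 → €10.93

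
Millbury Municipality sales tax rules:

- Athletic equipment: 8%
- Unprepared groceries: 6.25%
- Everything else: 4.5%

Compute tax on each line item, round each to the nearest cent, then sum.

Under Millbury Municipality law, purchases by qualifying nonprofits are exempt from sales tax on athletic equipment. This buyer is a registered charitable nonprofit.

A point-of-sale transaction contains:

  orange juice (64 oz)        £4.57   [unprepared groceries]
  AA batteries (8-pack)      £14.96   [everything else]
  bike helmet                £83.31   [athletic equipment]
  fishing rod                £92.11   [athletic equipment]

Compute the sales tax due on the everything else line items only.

£0.67

AA batteries (8-pack) £14.96: everything else → 4.5% → £0.67
Tax on everything else = £0.67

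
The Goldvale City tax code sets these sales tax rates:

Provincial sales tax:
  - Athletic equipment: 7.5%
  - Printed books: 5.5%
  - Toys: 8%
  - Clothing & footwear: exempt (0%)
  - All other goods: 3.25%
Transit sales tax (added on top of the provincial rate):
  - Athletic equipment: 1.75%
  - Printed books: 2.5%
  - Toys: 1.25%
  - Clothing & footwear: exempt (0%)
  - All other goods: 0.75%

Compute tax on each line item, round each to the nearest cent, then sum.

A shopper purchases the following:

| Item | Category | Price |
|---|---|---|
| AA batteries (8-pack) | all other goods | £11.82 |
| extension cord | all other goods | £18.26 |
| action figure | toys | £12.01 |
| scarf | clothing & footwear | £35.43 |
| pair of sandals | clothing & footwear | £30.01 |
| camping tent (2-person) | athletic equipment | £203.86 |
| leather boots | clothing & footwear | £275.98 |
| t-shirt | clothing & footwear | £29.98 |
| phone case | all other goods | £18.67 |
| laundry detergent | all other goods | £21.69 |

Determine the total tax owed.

£22.79

AA batteries (8-pack) £11.82: all other goods → 3.25% + 0.75% transit = 4% → £0.47
Extension cord £18.26: all other goods → 3.25% + 0.75% transit = 4% → £0.73
Action figure £12.01: toys → 8% + 1.25% transit = 9.25% → £1.11
Scarf £35.43: clothing & footwear → 0% + 0% transit = 0% → £0.00
Pair of sandals £30.01: clothing & footwear → 0% + 0% transit = 0% → £0.00
Camping tent (2-person) £203.86: athletic equipment → 7.5% + 1.75% transit = 9.25% → £18.86
Leather boots £275.98: clothing & footwear → 0% + 0% transit = 0% → £0.00
T-shirt £29.98: clothing & footwear → 0% + 0% transit = 0% → £0.00
Phone case £18.67: all other goods → 3.25% + 0.75% transit = 4% → £0.75
Laundry detergent £21.69: all other goods → 3.25% + 0.75% transit = 4% → £0.87
Total tax = £0.47 + £0.73 + £1.11 + £18.86 + £0.75 + £0.87 = £22.79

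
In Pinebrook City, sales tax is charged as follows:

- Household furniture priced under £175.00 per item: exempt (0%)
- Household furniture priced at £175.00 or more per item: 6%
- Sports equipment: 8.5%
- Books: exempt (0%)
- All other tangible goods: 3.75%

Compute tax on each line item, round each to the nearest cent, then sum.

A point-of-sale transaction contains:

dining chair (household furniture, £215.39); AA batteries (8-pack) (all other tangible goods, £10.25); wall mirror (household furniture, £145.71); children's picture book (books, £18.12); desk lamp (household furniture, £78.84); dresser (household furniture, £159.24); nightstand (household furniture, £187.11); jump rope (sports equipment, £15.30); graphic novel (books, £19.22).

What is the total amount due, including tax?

£875.01

Dining chair £215.39: household furniture, £175.00 or more → 6% → £12.92
AA batteries (8-pack) £10.25: all other tangible goods → 3.75% → £0.38
Wall mirror £145.71: household furniture, under £175.00 → 0% → £0.00
Children's picture book £18.12: books → 0% → £0.00
Desk lamp £78.84: household furniture, under £175.00 → 0% → £0.00
Dresser £159.24: household furniture, under £175.00 → 0% → £0.00
Nightstand £187.11: household furniture, £175.00 or more → 6% → £11.23
Jump rope £15.30: sports equipment → 8.5% → £1.30
Graphic novel £19.22: books → 0% → £0.00
Subtotal = £849.18; tax = £25.83; total due = £875.01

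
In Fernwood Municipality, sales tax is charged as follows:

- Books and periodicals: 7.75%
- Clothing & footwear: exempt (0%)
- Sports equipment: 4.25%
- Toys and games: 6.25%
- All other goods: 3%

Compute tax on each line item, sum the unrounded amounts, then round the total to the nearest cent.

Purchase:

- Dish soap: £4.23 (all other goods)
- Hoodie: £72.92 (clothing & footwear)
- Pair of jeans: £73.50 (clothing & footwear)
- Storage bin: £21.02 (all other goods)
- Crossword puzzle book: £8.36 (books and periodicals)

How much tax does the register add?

£1.41

Dish soap £4.23: all other goods → 3% → £0.1269
Hoodie £72.92: clothing & footwear → 0% → £0.00
Pair of jeans £73.50: clothing & footwear → 0% → £0.00
Storage bin £21.02: all other goods → 3% → £0.6306
Crossword puzzle book £8.36: books and periodicals → 7.75% → £0.6479
Unrounded tax sum = £1.4054 → £1.41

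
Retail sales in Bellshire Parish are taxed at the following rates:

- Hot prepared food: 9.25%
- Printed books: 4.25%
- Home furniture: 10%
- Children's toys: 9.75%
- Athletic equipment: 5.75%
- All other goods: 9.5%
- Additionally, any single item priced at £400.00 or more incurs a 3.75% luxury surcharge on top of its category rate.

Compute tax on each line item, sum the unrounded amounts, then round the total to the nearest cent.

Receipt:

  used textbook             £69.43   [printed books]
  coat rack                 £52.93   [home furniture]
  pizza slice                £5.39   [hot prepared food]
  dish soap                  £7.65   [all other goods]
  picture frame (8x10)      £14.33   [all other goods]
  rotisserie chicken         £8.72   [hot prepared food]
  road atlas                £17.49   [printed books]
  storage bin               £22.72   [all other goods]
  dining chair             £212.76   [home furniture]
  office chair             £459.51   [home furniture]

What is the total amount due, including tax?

£969.93

Used textbook £69.43: printed books → 4.25% → £2.950775
Coat rack £52.93: home furniture → 10% → £5.293
Pizza slice £5.39: hot prepared food → 9.25% → £0.498575
Dish soap £7.65: all other goods → 9.5% → £0.72675
Picture frame (8x10) £14.33: all other goods → 9.5% → £1.36135
Rotisserie chicken £8.72: hot prepared food → 9.25% → £0.8066
Road atlas £17.49: printed books → 4.25% → £0.743325
Storage bin £22.72: all other goods → 9.5% → £2.1584
Dining chair £212.76: home furniture → 10% → £21.276
Office chair £459.51: home furniture → 10% + 3.75% surcharge = 13.75% → £63.182625
Subtotal = £870.93; unrounded tax = £98.9974 → £99.00; total due = £969.93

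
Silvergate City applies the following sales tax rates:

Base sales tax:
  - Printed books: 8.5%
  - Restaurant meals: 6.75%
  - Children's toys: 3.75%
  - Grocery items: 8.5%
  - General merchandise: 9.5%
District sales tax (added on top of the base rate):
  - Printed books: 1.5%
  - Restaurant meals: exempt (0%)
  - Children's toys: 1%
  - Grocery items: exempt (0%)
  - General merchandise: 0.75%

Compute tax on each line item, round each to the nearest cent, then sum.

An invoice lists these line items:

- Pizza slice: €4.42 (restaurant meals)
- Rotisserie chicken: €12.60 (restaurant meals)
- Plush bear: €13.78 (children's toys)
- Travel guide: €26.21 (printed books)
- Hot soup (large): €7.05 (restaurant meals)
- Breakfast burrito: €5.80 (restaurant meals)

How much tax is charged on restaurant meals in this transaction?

€2.02

Pizza slice €4.42: restaurant meals → 6.75% + 0% district = 6.75% → €0.30
Rotisserie chicken €12.60: restaurant meals → 6.75% + 0% district = 6.75% → €0.85
Hot soup (large) €7.05: restaurant meals → 6.75% + 0% district = 6.75% → €0.48
Breakfast burrito €5.80: restaurant meals → 6.75% + 0% district = 6.75% → €0.39
Tax on restaurant meals = €0.30 + €0.85 + €0.48 + €0.39 = €2.02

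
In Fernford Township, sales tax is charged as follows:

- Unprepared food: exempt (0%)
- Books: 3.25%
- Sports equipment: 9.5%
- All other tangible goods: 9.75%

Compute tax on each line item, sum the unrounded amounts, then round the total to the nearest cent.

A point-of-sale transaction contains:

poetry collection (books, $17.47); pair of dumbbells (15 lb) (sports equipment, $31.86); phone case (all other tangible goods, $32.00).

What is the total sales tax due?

$6.71

Poetry collection $17.47: books → 3.25% → $0.567775
Pair of dumbbells (15 lb) $31.86: sports equipment → 9.5% → $3.0267
Phone case $32.00: all other tangible goods → 9.75% → $3.12
Unrounded tax sum = $6.714475 → $6.71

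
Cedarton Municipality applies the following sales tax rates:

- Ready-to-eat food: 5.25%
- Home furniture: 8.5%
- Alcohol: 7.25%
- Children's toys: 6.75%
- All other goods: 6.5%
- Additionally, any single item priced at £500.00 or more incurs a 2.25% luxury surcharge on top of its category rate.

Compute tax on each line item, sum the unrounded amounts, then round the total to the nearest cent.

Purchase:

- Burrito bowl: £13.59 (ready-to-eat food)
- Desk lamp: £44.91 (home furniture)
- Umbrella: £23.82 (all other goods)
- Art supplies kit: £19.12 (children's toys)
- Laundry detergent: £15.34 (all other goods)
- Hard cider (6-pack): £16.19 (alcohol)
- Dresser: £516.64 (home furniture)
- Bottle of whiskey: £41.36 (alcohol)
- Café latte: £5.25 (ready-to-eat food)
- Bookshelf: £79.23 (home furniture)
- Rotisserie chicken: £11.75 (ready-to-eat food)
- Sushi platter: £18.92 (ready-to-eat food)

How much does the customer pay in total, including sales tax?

£882.82

Burrito bowl £13.59: ready-to-eat food → 5.25% → £0.713475
Desk lamp £44.91: home furniture → 8.5% → £3.81735
Umbrella £23.82: all other goods → 6.5% → £1.5483
Art supplies kit £19.12: children's toys → 6.75% → £1.2906
Laundry detergent £15.34: all other goods → 6.5% → £0.9971
Hard cider (6-pack) £16.19: alcohol → 7.25% → £1.173775
Dresser £516.64: home furniture → 8.5% + 2.25% surcharge = 10.75% → £55.5388
Bottle of whiskey £41.36: alcohol → 7.25% → £2.9986
Café latte £5.25: ready-to-eat food → 5.25% → £0.275625
Bookshelf £79.23: home furniture → 8.5% → £6.73455
Rotisserie chicken £11.75: ready-to-eat food → 5.25% → £0.616875
Sushi platter £18.92: ready-to-eat food → 5.25% → £0.9933
Subtotal = £806.12; unrounded tax = £76.69835 → £76.70; total due = £882.82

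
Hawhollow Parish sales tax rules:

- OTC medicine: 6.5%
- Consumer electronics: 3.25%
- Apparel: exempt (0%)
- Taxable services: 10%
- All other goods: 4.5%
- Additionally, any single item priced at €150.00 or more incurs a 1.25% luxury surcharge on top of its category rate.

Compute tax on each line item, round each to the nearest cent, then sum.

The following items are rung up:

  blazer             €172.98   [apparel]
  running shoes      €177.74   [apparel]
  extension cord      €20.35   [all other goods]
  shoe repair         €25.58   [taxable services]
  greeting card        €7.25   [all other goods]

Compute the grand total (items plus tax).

Blazer €172.98: apparel → 0% + 1.25% surcharge = 1.25% → €2.16
Running shoes €177.74: apparel → 0% + 1.25% surcharge = 1.25% → €2.22
Extension cord €20.35: all other goods → 4.5% → €0.92
Shoe repair €25.58: taxable services → 10% → €2.56
Greeting card €7.25: all other goods → 4.5% → €0.33
Subtotal = €403.90; tax = €8.19; total due = €412.09

€412.09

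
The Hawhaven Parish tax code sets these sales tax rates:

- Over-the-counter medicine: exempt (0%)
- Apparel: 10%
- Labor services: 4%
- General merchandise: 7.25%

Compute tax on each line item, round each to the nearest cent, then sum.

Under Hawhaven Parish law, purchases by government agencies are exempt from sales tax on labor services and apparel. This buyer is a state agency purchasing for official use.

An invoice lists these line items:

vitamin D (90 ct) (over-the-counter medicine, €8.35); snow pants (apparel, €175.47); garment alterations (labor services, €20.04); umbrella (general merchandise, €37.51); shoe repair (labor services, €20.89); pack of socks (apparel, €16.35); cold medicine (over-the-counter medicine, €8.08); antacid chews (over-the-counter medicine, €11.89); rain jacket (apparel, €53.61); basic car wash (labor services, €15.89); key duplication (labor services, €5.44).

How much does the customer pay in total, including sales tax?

€376.24

Vitamin D (90 ct) €8.35: over-the-counter medicine → 0% → €0.00
Snow pants €175.47: apparel, buyer-exempt → 0% → €0.00
Garment alterations €20.04: labor services, buyer-exempt → 0% → €0.00
Umbrella €37.51: general merchandise → 7.25% → €2.72
Shoe repair €20.89: labor services, buyer-exempt → 0% → €0.00
Pack of socks €16.35: apparel, buyer-exempt → 0% → €0.00
Cold medicine €8.08: over-the-counter medicine → 0% → €0.00
Antacid chews €11.89: over-the-counter medicine → 0% → €0.00
Rain jacket €53.61: apparel, buyer-exempt → 0% → €0.00
Basic car wash €15.89: labor services, buyer-exempt → 0% → €0.00
Key duplication €5.44: labor services, buyer-exempt → 0% → €0.00
Subtotal = €373.52; tax = €2.72; total due = €376.24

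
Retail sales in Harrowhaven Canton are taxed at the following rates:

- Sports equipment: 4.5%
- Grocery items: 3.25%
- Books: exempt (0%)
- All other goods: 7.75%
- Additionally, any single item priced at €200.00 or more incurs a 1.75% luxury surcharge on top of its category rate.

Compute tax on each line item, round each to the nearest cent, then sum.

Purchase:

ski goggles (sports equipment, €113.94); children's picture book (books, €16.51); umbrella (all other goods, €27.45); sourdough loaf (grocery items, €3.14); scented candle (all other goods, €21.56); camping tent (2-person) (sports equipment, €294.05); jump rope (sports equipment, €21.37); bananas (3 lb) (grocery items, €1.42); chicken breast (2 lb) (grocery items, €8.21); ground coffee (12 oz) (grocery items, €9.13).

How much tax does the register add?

€28.99

Ski goggles €113.94: sports equipment → 4.5% → €5.13
Children's picture book €16.51: books → 0% → €0.00
Umbrella €27.45: all other goods → 7.75% → €2.13
Sourdough loaf €3.14: grocery items → 3.25% → €0.10
Scented candle €21.56: all other goods → 7.75% → €1.67
Camping tent (2-person) €294.05: sports equipment → 4.5% + 1.75% surcharge = 6.25% → €18.38
Jump rope €21.37: sports equipment → 4.5% → €0.96
Bananas (3 lb) €1.42: grocery items → 3.25% → €0.05
Chicken breast (2 lb) €8.21: grocery items → 3.25% → €0.27
Ground coffee (12 oz) €9.13: grocery items → 3.25% → €0.30
Total tax = €5.13 + €2.13 + €0.10 + €1.67 + €18.38 + €0.96 + €0.05 + €0.27 + €0.30 = €28.99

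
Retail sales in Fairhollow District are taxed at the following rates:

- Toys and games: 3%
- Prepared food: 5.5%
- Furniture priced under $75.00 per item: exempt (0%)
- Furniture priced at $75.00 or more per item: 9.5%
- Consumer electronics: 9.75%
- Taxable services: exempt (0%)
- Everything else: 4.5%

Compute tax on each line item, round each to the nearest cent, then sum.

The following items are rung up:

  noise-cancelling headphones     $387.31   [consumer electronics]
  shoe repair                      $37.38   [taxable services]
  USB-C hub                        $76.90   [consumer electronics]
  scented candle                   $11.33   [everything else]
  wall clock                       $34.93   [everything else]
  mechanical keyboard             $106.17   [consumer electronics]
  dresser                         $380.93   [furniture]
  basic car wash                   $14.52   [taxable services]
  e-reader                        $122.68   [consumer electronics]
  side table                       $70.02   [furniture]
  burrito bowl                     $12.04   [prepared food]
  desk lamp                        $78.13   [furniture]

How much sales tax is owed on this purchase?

$113.92

Noise-cancelling headphones $387.31: consumer electronics → 9.75% → $37.76
Shoe repair $37.38: taxable services → 0% → $0.00
USB-C hub $76.90: consumer electronics → 9.75% → $7.50
Scented candle $11.33: everything else → 4.5% → $0.51
Wall clock $34.93: everything else → 4.5% → $1.57
Mechanical keyboard $106.17: consumer electronics → 9.75% → $10.35
Dresser $380.93: furniture, $75.00 or more → 9.5% → $36.19
Basic car wash $14.52: taxable services → 0% → $0.00
E-reader $122.68: consumer electronics → 9.75% → $11.96
Side table $70.02: furniture, under $75.00 → 0% → $0.00
Burrito bowl $12.04: prepared food → 5.5% → $0.66
Desk lamp $78.13: furniture, $75.00 or more → 9.5% → $7.42
Total tax = $37.76 + $7.50 + $0.51 + $1.57 + $10.35 + $36.19 + $11.96 + $0.66 + $7.42 = $113.92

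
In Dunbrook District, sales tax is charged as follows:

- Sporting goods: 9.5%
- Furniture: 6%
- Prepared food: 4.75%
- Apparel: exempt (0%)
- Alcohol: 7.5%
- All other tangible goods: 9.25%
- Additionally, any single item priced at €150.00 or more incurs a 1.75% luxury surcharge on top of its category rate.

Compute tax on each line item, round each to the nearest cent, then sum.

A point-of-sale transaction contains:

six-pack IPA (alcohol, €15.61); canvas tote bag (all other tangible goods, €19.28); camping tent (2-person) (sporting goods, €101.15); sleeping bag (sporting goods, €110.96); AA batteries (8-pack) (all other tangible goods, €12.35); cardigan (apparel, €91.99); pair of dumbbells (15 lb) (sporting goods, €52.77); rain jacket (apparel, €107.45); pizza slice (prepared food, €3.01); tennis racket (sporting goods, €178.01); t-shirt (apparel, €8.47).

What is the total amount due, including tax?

Six-pack IPA €15.61: alcohol → 7.5% → €1.17
Canvas tote bag €19.28: all other tangible goods → 9.25% → €1.78
Camping tent (2-person) €101.15: sporting goods → 9.5% → €9.61
Sleeping bag €110.96: sporting goods → 9.5% → €10.54
AA batteries (8-pack) €12.35: all other tangible goods → 9.25% → €1.14
Cardigan €91.99: apparel → 0% → €0.00
Pair of dumbbells (15 lb) €52.77: sporting goods → 9.5% → €5.01
Rain jacket €107.45: apparel → 0% → €0.00
Pizza slice €3.01: prepared food → 4.75% → €0.14
Tennis racket €178.01: sporting goods → 9.5% + 1.75% surcharge = 11.25% → €20.03
T-shirt €8.47: apparel → 0% → €0.00
Subtotal = €701.05; tax = €49.42; total due = €750.47

€750.47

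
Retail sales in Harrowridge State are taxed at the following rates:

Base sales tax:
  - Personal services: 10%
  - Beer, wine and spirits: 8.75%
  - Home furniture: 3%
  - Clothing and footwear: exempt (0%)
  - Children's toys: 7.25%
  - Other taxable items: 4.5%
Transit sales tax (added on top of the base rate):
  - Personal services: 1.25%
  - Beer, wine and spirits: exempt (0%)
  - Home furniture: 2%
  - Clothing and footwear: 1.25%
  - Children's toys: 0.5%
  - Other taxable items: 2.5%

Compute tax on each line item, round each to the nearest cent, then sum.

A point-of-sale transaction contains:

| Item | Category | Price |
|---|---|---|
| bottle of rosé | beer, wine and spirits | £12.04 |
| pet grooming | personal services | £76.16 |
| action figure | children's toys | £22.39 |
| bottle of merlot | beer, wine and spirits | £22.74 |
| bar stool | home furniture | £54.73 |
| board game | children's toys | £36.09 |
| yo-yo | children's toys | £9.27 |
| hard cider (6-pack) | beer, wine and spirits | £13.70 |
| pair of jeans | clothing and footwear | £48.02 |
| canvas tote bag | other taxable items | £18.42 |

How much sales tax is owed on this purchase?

Bottle of rosé £12.04: beer, wine and spirits → 8.75% + 0% transit = 8.75% → £1.05
Pet grooming £76.16: personal services → 10% + 1.25% transit = 11.25% → £8.57
Action figure £22.39: children's toys → 7.25% + 0.5% transit = 7.75% → £1.74
Bottle of merlot £22.74: beer, wine and spirits → 8.75% + 0% transit = 8.75% → £1.99
Bar stool £54.73: home furniture → 3% + 2% transit = 5% → £2.74
Board game £36.09: children's toys → 7.25% + 0.5% transit = 7.75% → £2.80
Yo-yo £9.27: children's toys → 7.25% + 0.5% transit = 7.75% → £0.72
Hard cider (6-pack) £13.70: beer, wine and spirits → 8.75% + 0% transit = 8.75% → £1.20
Pair of jeans £48.02: clothing and footwear → 0% + 1.25% transit = 1.25% → £0.60
Canvas tote bag £18.42: other taxable items → 4.5% + 2.5% transit = 7% → £1.29
Total tax = £1.05 + £8.57 + £1.74 + £1.99 + £2.74 + £2.80 + £0.72 + £1.20 + £0.60 + £1.29 = £22.70

£22.70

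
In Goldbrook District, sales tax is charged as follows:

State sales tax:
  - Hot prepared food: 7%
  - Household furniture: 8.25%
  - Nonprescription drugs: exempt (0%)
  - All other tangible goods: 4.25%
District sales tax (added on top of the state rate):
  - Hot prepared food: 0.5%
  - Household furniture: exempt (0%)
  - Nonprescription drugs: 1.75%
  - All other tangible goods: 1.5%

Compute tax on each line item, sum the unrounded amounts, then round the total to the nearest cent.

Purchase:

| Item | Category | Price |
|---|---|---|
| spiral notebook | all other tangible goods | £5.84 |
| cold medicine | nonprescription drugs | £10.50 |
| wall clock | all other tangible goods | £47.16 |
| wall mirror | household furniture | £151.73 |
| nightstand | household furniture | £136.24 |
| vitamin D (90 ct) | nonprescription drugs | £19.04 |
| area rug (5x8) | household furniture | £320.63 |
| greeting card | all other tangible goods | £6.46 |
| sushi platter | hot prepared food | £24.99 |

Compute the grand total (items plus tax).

£778.61

Spiral notebook £5.84: all other tangible goods → 4.25% + 1.5% district = 5.75% → £0.3358
Cold medicine £10.50: nonprescription drugs → 0% + 1.75% district = 1.75% → £0.18375
Wall clock £47.16: all other tangible goods → 4.25% + 1.5% district = 5.75% → £2.7117
Wall mirror £151.73: household furniture → 8.25% + 0% district = 8.25% → £12.517725
Nightstand £136.24: household furniture → 8.25% + 0% district = 8.25% → £11.2398
Vitamin D (90 ct) £19.04: nonprescription drugs → 0% + 1.75% district = 1.75% → £0.3332
Area rug (5x8) £320.63: household furniture → 8.25% + 0% district = 8.25% → £26.451975
Greeting card £6.46: all other tangible goods → 4.25% + 1.5% district = 5.75% → £0.37145
Sushi platter £24.99: hot prepared food → 7% + 0.5% district = 7.5% → £1.87425
Subtotal = £722.59; unrounded tax = £56.01965 → £56.02; total due = £778.61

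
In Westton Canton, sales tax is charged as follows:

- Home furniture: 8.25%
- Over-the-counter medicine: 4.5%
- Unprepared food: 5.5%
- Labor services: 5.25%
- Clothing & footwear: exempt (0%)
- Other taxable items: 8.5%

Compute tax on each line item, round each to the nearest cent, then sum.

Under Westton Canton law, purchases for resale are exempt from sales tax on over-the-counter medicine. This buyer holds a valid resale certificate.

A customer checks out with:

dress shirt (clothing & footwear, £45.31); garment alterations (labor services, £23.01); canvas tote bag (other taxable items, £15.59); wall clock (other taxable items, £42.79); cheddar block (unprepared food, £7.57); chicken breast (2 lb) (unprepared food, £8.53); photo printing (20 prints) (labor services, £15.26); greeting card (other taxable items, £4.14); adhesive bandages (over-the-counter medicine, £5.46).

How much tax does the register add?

£8.22

Dress shirt £45.31: clothing & footwear → 0% → £0.00
Garment alterations £23.01: labor services → 5.25% → £1.21
Canvas tote bag £15.59: other taxable items → 8.5% → £1.33
Wall clock £42.79: other taxable items → 8.5% → £3.64
Cheddar block £7.57: unprepared food → 5.5% → £0.42
Chicken breast (2 lb) £8.53: unprepared food → 5.5% → £0.47
Photo printing (20 prints) £15.26: labor services → 5.25% → £0.80
Greeting card £4.14: other taxable items → 8.5% → £0.35
Adhesive bandages £5.46: over-the-counter medicine, buyer-exempt → 0% → £0.00
Total tax = £1.21 + £1.33 + £3.64 + £0.42 + £0.47 + £0.80 + £0.35 = £8.22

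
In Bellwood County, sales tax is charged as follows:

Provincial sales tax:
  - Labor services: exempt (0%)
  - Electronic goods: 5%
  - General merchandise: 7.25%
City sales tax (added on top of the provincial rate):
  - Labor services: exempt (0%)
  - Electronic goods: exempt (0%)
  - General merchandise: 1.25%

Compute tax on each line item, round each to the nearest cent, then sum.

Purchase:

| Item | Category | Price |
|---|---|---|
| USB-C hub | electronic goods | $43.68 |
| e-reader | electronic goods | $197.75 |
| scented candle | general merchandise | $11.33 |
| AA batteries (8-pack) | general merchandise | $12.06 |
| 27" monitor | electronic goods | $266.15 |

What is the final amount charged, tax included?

$558.34

USB-C hub $43.68: electronic goods → 5% + 0% city = 5% → $2.18
E-reader $197.75: electronic goods → 5% + 0% city = 5% → $9.89
Scented candle $11.33: general merchandise → 7.25% + 1.25% city = 8.5% → $0.96
AA batteries (8-pack) $12.06: general merchandise → 7.25% + 1.25% city = 8.5% → $1.03
27" monitor $266.15: electronic goods → 5% + 0% city = 5% → $13.31
Subtotal = $530.97; tax = $27.37; total due = $558.34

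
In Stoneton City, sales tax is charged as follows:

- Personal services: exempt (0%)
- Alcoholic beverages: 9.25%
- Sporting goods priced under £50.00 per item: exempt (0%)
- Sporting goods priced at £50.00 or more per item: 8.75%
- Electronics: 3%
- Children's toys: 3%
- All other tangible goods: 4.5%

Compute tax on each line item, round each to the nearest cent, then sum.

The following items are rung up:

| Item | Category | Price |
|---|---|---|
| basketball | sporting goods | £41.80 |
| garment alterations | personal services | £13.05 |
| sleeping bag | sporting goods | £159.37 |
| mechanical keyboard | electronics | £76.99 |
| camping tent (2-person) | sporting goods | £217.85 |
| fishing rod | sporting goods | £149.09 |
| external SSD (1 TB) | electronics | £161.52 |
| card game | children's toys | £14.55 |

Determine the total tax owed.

£53.65

Basketball £41.80: sporting goods, under £50.00 → 0% → £0.00
Garment alterations £13.05: personal services → 0% → £0.00
Sleeping bag £159.37: sporting goods, £50.00 or more → 8.75% → £13.94
Mechanical keyboard £76.99: electronics → 3% → £2.31
Camping tent (2-person) £217.85: sporting goods, £50.00 or more → 8.75% → £19.06
Fishing rod £149.09: sporting goods, £50.00 or more → 8.75% → £13.05
External SSD (1 TB) £161.52: electronics → 3% → £4.85
Card game £14.55: children's toys → 3% → £0.44
Total tax = £13.94 + £2.31 + £19.06 + £13.05 + £4.85 + £0.44 = £53.65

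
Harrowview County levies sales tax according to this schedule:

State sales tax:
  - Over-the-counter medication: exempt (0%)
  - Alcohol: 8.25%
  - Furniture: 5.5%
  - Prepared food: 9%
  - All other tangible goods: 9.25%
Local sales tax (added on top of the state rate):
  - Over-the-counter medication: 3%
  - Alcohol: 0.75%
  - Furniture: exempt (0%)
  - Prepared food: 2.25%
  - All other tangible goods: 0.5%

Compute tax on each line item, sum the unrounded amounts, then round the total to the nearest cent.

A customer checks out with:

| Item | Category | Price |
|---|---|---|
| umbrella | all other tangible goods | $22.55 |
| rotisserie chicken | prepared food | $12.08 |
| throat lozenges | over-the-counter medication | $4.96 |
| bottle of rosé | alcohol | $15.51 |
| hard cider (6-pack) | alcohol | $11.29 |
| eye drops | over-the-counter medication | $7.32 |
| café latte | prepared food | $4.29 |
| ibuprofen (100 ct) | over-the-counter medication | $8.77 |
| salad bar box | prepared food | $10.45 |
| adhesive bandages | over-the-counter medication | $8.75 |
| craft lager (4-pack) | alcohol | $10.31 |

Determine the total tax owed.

Umbrella $22.55: all other tangible goods → 9.25% + 0.5% local = 9.75% → $2.198625
Rotisserie chicken $12.08: prepared food → 9% + 2.25% local = 11.25% → $1.359
Throat lozenges $4.96: over-the-counter medication → 0% + 3% local = 3% → $0.1488
Bottle of rosé $15.51: alcohol → 8.25% + 0.75% local = 9% → $1.3959
Hard cider (6-pack) $11.29: alcohol → 8.25% + 0.75% local = 9% → $1.0161
Eye drops $7.32: over-the-counter medication → 0% + 3% local = 3% → $0.2196
Café latte $4.29: prepared food → 9% + 2.25% local = 11.25% → $0.482625
Ibuprofen (100 ct) $8.77: over-the-counter medication → 0% + 3% local = 3% → $0.2631
Salad bar box $10.45: prepared food → 9% + 2.25% local = 11.25% → $1.175625
Adhesive bandages $8.75: over-the-counter medication → 0% + 3% local = 3% → $0.2625
Craft lager (4-pack) $10.31: alcohol → 8.25% + 0.75% local = 9% → $0.9279
Unrounded tax sum = $9.449775 → $9.45

$9.45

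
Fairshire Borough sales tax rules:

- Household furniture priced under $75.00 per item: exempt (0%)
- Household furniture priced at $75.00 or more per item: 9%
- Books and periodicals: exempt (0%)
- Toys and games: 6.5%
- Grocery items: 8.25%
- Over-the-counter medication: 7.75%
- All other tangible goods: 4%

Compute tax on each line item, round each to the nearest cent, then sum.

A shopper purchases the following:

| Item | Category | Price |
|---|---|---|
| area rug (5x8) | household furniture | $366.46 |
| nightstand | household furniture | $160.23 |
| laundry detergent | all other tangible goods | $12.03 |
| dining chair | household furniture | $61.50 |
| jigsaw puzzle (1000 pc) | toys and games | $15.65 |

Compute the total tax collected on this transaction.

Area rug (5x8) $366.46: household furniture, $75.00 or more → 9% → $32.98
Nightstand $160.23: household furniture, $75.00 or more → 9% → $14.42
Laundry detergent $12.03: all other tangible goods → 4% → $0.48
Dining chair $61.50: household furniture, under $75.00 → 0% → $0.00
Jigsaw puzzle (1000 pc) $15.65: toys and games → 6.5% → $1.02
Total tax = $32.98 + $14.42 + $0.48 + $1.02 = $48.90

$48.90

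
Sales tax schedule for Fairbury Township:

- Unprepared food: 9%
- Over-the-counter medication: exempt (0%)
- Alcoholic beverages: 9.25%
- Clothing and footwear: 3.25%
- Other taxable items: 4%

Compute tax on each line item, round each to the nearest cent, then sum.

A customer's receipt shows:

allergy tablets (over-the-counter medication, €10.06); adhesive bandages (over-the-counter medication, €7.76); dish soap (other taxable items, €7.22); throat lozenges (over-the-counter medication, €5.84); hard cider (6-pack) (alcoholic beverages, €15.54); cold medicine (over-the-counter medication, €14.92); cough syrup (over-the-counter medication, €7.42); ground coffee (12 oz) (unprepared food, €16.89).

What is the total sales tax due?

€3.25

Allergy tablets €10.06: over-the-counter medication → 0% → €0.00
Adhesive bandages €7.76: over-the-counter medication → 0% → €0.00
Dish soap €7.22: other taxable items → 4% → €0.29
Throat lozenges €5.84: over-the-counter medication → 0% → €0.00
Hard cider (6-pack) €15.54: alcoholic beverages → 9.25% → €1.44
Cold medicine €14.92: over-the-counter medication → 0% → €0.00
Cough syrup €7.42: over-the-counter medication → 0% → €0.00
Ground coffee (12 oz) €16.89: unprepared food → 9% → €1.52
Total tax = €0.29 + €1.44 + €1.52 = €3.25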